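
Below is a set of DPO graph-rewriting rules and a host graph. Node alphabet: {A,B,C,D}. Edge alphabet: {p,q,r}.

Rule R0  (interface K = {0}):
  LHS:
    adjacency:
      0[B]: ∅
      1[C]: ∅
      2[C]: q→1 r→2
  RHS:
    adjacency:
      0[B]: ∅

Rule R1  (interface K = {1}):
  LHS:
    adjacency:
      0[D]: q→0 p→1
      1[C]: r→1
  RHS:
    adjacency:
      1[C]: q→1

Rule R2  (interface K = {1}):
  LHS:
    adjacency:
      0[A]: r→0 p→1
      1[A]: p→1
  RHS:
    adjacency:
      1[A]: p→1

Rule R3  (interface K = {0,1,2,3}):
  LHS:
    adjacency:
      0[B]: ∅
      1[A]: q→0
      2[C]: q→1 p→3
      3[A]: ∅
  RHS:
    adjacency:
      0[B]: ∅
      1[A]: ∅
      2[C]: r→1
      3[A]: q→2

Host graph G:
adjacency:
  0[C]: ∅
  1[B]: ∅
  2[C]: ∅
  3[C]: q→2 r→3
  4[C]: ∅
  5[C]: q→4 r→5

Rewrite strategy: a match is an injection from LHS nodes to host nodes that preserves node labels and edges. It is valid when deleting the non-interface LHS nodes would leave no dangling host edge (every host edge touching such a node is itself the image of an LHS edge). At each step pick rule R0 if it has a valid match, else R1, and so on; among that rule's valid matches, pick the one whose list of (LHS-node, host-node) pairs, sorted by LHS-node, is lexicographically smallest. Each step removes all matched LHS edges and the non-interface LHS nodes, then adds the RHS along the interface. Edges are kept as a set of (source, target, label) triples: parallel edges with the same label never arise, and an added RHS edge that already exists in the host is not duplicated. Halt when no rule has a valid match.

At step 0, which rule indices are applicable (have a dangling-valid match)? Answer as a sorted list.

Answer: [R0]

Derivation:
R0: 2 valid matches — {0↦1, 1↦2, 2↦3}, {0↦1, 1↦4, 2↦5}
R1: no valid match — LHS pattern not found
R2: no valid match — LHS pattern not found
R3: no valid match — LHS pattern not found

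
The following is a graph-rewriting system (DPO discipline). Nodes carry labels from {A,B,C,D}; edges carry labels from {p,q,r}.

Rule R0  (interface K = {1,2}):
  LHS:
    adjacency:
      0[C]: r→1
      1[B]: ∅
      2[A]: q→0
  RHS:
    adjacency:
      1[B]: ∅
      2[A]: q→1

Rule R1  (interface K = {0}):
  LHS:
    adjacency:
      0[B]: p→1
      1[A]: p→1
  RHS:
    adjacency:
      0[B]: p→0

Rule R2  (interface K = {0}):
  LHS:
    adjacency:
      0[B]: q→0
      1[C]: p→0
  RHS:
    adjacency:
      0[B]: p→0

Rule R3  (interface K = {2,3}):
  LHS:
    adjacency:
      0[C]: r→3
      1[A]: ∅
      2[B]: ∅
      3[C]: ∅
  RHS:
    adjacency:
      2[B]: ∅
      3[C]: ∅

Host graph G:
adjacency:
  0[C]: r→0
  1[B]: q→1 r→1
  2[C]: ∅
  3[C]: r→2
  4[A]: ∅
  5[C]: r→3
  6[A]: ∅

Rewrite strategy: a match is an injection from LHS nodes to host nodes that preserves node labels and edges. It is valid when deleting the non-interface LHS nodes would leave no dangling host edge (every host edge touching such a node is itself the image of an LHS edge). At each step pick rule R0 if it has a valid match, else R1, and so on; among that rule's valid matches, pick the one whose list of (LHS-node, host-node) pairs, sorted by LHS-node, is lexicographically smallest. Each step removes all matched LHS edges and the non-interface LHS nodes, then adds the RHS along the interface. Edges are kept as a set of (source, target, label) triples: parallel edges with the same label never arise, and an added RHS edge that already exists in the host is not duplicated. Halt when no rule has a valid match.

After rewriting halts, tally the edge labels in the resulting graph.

Answer: q:1 r:2

Rewrite trace:
initial: |V|=7 |E|=5  E = 0-r->0 1-q->1 1-r->1 3-r->2 5-r->3
step 1: apply R3 at {0↦5, 1↦4, 2↦1, 3↦3}  → |V|=5 |E|=4  E = 0-r->0 1-q->1 1-r->1 3-r->2
step 2: apply R3 at {0↦3, 1↦6, 2↦1, 3↦2}  → |V|=3 |E|=3  E = 0-r->0 1-q->1 1-r->1
normal form: no rule applies after step 2
NF edges: [(0, 0, 'r'), (1, 1, 'q'), (1, 1, 'r')]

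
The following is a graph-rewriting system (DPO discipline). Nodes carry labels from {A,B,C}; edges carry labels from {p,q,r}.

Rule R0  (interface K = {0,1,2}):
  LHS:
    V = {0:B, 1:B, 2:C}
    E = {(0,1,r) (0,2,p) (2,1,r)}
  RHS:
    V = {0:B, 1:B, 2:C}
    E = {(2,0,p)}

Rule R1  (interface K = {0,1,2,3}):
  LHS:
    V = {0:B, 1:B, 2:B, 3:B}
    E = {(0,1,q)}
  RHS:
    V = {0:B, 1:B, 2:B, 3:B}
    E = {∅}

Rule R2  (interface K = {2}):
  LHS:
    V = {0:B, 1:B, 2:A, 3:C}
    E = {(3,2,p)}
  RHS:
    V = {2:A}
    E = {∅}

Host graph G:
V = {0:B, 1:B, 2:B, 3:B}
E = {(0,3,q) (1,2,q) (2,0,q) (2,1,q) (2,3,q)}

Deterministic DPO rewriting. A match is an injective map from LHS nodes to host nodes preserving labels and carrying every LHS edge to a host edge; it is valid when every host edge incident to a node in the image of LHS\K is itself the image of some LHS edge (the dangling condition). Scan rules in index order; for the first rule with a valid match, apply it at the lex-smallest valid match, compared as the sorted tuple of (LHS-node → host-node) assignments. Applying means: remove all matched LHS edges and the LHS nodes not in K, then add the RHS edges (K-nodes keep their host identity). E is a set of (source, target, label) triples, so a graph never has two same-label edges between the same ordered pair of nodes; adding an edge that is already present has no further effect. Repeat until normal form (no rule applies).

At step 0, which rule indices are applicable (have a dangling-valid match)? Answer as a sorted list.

Answer: [R1]

Steps:
R0: no valid match — LHS pattern not found
R1: 10 valid matches — {0↦0, 1↦3, 2↦1, 3↦2}, {0↦0, 1↦3, 2↦2, 3↦1}, {0↦1, 1↦2, 2↦0, 3↦3} (+7 more)
R2: no valid match — LHS pattern not found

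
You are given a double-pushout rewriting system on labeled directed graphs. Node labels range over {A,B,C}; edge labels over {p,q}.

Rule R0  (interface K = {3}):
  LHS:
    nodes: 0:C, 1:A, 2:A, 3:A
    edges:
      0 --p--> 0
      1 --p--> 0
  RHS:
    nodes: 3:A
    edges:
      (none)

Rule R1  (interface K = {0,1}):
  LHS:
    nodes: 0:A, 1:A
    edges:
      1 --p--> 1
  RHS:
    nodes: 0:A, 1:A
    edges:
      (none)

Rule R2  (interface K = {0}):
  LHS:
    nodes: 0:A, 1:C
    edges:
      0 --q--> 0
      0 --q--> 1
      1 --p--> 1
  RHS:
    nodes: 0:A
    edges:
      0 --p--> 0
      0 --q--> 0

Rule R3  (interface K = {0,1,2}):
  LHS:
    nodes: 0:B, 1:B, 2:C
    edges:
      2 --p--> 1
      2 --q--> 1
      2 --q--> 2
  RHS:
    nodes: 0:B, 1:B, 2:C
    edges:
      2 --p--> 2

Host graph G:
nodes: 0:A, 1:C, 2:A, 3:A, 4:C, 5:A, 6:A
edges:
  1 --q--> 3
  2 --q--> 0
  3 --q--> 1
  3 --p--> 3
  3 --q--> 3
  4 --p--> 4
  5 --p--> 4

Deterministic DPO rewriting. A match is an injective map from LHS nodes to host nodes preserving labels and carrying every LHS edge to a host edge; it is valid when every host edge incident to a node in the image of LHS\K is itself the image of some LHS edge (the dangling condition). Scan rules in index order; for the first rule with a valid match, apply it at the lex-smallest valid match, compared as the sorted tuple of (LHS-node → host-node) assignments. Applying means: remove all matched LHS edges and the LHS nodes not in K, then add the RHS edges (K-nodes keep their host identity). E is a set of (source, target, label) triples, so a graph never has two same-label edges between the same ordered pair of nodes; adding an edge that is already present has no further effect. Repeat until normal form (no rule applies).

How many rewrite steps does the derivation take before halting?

initial: |V|=7 |E|=7  E = 1-q->3 2-q->0 3-q->1 3-p->3 3-q->3 4-p->4 5-p->4
step 1: apply R0 at {0↦4, 1↦5, 2↦6, 3↦0}  → |V|=4 |E|=5  E = 1-q->3 2-q->0 3-q->1 3-p->3 3-q->3
step 2: apply R1 at {0↦0, 1↦3}  → |V|=4 |E|=4  E = 1-q->3 2-q->0 3-q->1 3-q->3
halt: no rule applies after step 2

Answer: 2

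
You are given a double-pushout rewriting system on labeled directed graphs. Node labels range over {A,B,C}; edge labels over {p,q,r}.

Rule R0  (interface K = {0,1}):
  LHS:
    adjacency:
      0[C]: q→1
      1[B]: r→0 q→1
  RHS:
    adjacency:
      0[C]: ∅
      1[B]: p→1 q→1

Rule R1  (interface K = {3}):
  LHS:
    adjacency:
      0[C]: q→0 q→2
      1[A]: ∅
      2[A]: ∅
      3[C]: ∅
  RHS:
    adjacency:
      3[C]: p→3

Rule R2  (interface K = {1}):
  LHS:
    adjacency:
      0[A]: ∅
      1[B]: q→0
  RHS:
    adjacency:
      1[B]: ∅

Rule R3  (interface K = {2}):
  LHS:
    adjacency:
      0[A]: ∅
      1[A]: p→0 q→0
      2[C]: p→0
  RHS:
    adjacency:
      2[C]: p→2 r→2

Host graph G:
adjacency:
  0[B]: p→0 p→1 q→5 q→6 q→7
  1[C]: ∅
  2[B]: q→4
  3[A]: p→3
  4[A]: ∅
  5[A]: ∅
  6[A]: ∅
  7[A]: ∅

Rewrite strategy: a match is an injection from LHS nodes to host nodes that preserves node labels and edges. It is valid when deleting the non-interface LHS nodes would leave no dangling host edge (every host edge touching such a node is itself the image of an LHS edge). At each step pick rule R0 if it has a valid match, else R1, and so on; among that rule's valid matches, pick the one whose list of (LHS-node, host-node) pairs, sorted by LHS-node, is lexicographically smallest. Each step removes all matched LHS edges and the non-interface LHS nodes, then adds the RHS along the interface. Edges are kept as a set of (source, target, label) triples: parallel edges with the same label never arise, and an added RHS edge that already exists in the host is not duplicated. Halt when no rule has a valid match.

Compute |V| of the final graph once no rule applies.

[0] host  ⇒  8 nodes, 7 edges  {0-p->0 0-p->1 0-q->5 0-q->6 0-q->7 2-q->4 3-p->3}
[1] R2 @ {0↦4, 1↦2}  ⇒  7 nodes, 6 edges  {0-p->0 0-p->1 0-q->5 0-q->6 0-q->7 3-p->3}
[2] R2 @ {0↦5, 1↦0}  ⇒  6 nodes, 5 edges  {0-p->0 0-p->1 0-q->6 0-q->7 3-p->3}
[3] R2 @ {0↦6, 1↦0}  ⇒  5 nodes, 4 edges  {0-p->0 0-p->1 0-q->7 3-p->3}
[4] R2 @ {0↦7, 1↦0}  ⇒  4 nodes, 3 edges  {0-p->0 0-p->1 3-p->3}
halt: no rule applies after step 4
NF nodes: {0:B, 1:C, 2:B, 3:A}

Answer: 4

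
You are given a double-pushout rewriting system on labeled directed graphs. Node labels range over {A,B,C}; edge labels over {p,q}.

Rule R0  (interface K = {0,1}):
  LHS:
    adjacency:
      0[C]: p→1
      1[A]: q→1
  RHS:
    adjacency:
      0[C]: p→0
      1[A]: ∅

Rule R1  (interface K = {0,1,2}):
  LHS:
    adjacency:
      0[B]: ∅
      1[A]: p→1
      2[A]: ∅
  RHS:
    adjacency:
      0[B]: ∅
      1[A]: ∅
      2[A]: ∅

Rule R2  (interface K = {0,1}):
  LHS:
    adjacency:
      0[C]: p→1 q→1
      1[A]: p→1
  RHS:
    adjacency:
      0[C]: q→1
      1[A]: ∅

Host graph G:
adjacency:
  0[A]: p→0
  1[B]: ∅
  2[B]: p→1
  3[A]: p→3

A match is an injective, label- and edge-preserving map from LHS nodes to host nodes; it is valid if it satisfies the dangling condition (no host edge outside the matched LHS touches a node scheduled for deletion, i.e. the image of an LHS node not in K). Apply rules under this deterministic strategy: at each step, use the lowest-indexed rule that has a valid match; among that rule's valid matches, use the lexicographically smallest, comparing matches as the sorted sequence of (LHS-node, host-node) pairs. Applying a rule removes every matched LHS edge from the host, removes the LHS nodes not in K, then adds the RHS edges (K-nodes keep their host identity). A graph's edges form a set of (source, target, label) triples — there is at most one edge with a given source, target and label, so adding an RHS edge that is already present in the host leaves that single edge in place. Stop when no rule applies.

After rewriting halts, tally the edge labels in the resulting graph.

initial: |V|=4 |E|=3  E = 0-p->0 2-p->1 3-p->3
step 1: apply R1 at {0↦1, 1↦0, 2↦3}  → |V|=4 |E|=2  E = 2-p->1 3-p->3
step 2: apply R1 at {0↦1, 1↦3, 2↦0}  → |V|=4 |E|=1  E = 2-p->1
halt: no rule applies after step 2
NF edges: [(2, 1, 'p')]

Answer: p:1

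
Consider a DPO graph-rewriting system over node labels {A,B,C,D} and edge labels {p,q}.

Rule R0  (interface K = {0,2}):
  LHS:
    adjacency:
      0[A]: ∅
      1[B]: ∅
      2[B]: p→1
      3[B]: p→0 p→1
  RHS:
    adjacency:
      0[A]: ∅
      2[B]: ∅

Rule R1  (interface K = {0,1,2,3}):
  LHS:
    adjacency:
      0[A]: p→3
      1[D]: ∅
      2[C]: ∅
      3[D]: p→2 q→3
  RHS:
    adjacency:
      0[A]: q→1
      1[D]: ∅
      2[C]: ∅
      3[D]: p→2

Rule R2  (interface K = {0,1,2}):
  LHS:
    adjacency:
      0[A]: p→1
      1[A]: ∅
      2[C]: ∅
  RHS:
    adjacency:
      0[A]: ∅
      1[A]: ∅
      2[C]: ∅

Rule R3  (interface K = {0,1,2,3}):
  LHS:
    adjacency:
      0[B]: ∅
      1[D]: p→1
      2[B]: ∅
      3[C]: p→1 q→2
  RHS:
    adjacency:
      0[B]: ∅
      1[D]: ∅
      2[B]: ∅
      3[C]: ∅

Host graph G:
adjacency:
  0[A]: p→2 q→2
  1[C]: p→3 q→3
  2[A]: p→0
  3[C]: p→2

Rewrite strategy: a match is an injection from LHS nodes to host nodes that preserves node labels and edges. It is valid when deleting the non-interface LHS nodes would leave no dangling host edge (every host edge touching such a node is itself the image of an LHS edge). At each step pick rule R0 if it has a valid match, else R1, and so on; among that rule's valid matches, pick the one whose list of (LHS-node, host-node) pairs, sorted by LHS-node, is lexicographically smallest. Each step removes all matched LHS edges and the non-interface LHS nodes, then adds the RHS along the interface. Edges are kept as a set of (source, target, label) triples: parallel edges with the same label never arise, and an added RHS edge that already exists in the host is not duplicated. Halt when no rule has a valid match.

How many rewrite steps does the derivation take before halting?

[0] host  ⇒  4 nodes, 6 edges  {0-p->2 0-q->2 1-p->3 1-q->3 2-p->0 3-p->2}
[1] R2 @ {0↦0, 1↦2, 2↦1}  ⇒  4 nodes, 5 edges  {0-q->2 1-p->3 1-q->3 2-p->0 3-p->2}
[2] R2 @ {0↦2, 1↦0, 2↦1}  ⇒  4 nodes, 4 edges  {0-q->2 1-p->3 1-q->3 3-p->2}
normal form: no rule applies after step 2

Answer: 2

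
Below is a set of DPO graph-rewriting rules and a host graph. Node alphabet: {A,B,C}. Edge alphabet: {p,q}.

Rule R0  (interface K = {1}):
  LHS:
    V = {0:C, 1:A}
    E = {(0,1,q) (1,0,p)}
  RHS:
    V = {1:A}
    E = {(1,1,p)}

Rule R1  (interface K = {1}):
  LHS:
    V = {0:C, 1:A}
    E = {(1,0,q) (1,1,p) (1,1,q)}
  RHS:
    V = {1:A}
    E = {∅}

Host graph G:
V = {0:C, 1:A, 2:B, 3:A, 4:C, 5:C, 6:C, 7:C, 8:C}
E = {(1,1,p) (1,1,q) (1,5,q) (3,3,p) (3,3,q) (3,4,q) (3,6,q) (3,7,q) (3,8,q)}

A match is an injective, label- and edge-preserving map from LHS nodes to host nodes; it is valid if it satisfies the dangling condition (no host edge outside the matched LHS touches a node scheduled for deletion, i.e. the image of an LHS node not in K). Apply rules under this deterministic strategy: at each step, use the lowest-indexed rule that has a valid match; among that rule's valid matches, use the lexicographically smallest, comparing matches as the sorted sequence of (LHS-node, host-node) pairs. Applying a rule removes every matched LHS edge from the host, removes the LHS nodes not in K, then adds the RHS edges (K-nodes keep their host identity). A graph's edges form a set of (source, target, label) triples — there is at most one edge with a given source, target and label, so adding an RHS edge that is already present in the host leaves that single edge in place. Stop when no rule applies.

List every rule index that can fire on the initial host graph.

R0: no valid match — LHS pattern not found
R1: 5 valid matches — {0↦4, 1↦3}, {0↦5, 1↦1}, {0↦6, 1↦3} (+2 more)

Answer: [R1]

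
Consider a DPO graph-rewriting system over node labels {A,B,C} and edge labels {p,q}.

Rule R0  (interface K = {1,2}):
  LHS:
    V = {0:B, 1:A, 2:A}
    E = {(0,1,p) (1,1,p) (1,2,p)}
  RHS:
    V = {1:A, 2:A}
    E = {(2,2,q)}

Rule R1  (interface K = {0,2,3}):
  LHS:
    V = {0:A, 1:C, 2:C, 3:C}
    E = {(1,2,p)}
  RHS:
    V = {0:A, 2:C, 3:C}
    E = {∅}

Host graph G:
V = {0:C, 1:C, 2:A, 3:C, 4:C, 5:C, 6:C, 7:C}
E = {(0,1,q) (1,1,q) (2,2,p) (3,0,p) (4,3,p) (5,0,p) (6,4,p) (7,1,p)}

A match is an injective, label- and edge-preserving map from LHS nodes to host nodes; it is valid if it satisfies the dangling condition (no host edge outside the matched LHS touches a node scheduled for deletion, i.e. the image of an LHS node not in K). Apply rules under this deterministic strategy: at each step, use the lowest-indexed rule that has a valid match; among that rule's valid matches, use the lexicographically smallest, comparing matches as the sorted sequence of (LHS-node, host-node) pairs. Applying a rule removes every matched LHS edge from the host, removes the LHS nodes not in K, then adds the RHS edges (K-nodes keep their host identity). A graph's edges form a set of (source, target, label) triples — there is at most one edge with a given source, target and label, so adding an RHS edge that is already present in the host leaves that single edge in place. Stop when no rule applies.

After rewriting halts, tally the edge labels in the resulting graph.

initial: |V|=8 |E|=8  E = 0-q->1 1-q->1 2-p->2 3-p->0 4-p->3 5-p->0 6-p->4 7-p->1
step 1: apply R1 at {0↦2, 1↦5, 2↦0, 3↦1}  → |V|=7 |E|=7  E = 0-q->1 1-q->1 2-p->2 3-p->0 4-p->3 6-p->4 7-p->1
step 2: apply R1 at {0↦2, 1↦6, 2↦4, 3↦0}  → |V|=6 |E|=6  E = 0-q->1 1-q->1 2-p->2 3-p->0 4-p->3 7-p->1
step 3: apply R1 at {0↦2, 1↦4, 2↦3, 3↦0}  → |V|=5 |E|=5  E = 0-q->1 1-q->1 2-p->2 3-p->0 7-p->1
step 4: apply R1 at {0↦2, 1↦3, 2↦0, 3↦1}  → |V|=4 |E|=4  E = 0-q->1 1-q->1 2-p->2 7-p->1
step 5: apply R1 at {0↦2, 1↦7, 2↦1, 3↦0}  → |V|=3 |E|=3  E = 0-q->1 1-q->1 2-p->2
normal form: no rule applies after step 5
NF edges: [(0, 1, 'q'), (1, 1, 'q'), (2, 2, 'p')]

Answer: p:1 q:2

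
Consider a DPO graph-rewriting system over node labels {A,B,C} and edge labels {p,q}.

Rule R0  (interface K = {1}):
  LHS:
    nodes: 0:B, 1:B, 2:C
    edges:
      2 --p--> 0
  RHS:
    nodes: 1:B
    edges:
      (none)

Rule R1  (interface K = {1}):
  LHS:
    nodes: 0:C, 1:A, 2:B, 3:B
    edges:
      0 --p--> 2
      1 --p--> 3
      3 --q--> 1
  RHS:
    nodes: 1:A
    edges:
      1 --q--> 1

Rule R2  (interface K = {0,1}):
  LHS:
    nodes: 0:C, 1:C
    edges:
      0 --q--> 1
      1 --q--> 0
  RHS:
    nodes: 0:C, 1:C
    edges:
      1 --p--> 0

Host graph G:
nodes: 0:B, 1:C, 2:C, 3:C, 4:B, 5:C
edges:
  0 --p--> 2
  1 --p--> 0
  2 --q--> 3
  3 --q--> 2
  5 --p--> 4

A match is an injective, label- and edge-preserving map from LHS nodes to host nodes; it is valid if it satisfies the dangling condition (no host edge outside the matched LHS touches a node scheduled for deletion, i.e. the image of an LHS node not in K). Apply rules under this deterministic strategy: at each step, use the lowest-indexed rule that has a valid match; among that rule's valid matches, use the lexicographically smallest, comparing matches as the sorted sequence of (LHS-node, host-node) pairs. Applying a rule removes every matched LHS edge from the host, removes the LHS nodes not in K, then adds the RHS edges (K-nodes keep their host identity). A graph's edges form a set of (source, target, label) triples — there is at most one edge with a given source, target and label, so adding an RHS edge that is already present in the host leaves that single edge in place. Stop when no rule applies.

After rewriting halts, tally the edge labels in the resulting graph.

initial: |V|=6 |E|=5  E = 0-p->2 1-p->0 2-q->3 3-q->2 5-p->4
step 1: apply R0 at {0↦4, 1↦0, 2↦5}  → |V|=4 |E|=4  E = 0-p->2 1-p->0 2-q->3 3-q->2
step 2: apply R2 at {0↦2, 1↦3}  → |V|=4 |E|=3  E = 0-p->2 1-p->0 3-p->2
final graph: no rule applies after step 2
NF edges: [(0, 2, 'p'), (1, 0, 'p'), (3, 2, 'p')]

Answer: p:3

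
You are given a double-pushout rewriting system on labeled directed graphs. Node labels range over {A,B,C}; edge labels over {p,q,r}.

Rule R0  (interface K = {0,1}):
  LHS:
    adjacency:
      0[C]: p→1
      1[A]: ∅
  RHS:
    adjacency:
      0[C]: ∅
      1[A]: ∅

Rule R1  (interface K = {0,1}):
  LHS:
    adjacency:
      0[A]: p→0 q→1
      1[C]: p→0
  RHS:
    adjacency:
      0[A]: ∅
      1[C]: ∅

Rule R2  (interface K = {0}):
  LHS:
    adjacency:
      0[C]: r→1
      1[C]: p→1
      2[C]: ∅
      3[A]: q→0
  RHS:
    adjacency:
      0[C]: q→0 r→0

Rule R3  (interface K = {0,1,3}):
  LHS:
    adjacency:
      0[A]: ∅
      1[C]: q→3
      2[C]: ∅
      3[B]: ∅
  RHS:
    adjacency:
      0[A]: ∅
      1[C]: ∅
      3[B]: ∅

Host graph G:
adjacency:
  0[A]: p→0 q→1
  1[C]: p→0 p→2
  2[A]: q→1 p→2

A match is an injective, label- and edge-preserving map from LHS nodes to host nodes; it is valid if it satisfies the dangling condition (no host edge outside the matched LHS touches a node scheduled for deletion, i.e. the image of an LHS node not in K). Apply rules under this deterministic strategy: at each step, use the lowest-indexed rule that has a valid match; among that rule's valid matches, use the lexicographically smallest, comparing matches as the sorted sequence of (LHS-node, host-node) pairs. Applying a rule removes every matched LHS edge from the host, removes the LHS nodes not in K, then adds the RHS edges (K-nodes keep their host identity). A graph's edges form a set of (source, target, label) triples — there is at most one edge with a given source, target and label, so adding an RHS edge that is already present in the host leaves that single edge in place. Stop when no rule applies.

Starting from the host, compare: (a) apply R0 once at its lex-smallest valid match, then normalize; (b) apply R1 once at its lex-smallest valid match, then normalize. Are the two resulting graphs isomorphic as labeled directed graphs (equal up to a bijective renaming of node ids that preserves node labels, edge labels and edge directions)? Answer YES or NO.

Answer: NO

Derivation:
branch R0-first: apply at {0↦1, 1↦0} → |E|=5, then 1 more step(s) → NF |V|=3 |E|=4 V={0:A, 1:C, 2:A} E=0-p->0 0-q->1 2-q->1 2-p->2
branch R1-first: apply at {0↦0, 1↦1} → |E|=3, then 1 more step(s) → NF |V|=3 |E|=2 V={0:A, 1:C, 2:A} E=2-q->1 2-p->2
graphs not isomorphic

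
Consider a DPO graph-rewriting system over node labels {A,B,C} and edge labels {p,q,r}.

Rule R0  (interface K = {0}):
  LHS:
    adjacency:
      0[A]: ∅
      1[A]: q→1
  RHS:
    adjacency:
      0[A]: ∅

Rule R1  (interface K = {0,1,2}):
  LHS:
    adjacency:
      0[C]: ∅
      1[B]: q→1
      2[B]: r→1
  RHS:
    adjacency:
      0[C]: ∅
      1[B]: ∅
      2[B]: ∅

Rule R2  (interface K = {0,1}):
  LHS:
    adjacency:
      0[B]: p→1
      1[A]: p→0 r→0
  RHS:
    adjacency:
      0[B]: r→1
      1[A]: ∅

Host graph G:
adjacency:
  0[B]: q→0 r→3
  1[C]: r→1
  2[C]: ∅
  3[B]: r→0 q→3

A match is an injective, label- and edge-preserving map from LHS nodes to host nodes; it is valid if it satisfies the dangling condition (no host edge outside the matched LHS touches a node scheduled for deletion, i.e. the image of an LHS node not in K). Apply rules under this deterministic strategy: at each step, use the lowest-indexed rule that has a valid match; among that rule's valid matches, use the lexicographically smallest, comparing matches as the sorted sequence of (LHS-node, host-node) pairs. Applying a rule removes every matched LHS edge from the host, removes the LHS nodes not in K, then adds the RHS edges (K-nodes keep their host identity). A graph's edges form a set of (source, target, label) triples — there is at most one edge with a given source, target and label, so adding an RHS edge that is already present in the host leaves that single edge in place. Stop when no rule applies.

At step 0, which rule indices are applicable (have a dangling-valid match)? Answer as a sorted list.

Answer: [R1]

Steps:
R0: no valid match — LHS pattern not found
R1: 4 valid matches — {0↦1, 1↦0, 2↦3}, {0↦1, 1↦3, 2↦0}, {0↦2, 1↦0, 2↦3} (+1 more)
R2: no valid match — LHS pattern not found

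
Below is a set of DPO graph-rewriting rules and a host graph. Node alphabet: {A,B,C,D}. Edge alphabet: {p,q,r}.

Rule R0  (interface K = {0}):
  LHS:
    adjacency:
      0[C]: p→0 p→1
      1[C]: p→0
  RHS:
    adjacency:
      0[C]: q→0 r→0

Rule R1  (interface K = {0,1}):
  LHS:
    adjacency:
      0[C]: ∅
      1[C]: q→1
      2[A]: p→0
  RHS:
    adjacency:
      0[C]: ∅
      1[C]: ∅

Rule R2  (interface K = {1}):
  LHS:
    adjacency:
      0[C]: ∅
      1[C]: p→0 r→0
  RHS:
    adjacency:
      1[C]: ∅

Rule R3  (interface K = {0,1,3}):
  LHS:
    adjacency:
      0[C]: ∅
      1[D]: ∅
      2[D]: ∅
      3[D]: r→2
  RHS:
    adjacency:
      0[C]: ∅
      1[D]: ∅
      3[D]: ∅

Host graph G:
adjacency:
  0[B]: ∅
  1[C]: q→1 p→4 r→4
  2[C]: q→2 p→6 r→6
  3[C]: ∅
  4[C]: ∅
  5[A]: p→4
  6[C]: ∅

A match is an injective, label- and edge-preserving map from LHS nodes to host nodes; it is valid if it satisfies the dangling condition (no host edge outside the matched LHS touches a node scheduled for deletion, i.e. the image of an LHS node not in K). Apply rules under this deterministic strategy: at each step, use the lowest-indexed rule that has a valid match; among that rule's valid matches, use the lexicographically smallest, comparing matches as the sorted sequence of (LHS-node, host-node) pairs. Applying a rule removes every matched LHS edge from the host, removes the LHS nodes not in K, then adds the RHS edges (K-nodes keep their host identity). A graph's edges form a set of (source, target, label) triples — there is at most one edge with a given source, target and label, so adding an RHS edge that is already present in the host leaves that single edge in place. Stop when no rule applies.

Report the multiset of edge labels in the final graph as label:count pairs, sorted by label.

initial: |V|=7 |E|=7  E = 1-q->1 1-p->4 1-r->4 2-q->2 2-p->6 2-r->6 5-p->4
step 1: apply R1 at {0↦4, 1↦1, 2↦5}  → |V|=6 |E|=5  E = 1-p->4 1-r->4 2-q->2 2-p->6 2-r->6
step 2: apply R2 at {0↦4, 1↦1}  → |V|=5 |E|=3  E = 2-q->2 2-p->6 2-r->6
step 3: apply R2 at {0↦6, 1↦2}  → |V|=4 |E|=1  E = 2-q->2
final graph: no rule applies after step 3
NF edges: [(2, 2, 'q')]

Answer: q:1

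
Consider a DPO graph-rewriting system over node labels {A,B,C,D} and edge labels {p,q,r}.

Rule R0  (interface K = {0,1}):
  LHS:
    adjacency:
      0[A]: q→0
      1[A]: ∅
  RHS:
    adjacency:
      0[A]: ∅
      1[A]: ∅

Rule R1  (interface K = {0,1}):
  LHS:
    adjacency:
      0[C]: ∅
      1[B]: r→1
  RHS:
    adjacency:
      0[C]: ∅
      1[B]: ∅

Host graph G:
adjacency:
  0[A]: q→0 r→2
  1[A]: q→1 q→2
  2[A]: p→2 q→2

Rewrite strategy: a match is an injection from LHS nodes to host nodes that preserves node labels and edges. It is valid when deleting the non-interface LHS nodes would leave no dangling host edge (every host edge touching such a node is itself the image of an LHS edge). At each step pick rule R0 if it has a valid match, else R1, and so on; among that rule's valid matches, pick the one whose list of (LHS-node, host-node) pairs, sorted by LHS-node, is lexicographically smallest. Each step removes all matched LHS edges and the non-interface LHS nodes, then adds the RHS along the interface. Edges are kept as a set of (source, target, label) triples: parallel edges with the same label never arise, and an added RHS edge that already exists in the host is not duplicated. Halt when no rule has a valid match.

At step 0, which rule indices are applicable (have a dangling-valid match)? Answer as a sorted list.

Answer: [R0]

Steps:
R0: 6 valid matches — {0↦0, 1↦1}, {0↦0, 1↦2}, {0↦1, 1↦0} (+3 more)
R1: no valid match — LHS pattern not found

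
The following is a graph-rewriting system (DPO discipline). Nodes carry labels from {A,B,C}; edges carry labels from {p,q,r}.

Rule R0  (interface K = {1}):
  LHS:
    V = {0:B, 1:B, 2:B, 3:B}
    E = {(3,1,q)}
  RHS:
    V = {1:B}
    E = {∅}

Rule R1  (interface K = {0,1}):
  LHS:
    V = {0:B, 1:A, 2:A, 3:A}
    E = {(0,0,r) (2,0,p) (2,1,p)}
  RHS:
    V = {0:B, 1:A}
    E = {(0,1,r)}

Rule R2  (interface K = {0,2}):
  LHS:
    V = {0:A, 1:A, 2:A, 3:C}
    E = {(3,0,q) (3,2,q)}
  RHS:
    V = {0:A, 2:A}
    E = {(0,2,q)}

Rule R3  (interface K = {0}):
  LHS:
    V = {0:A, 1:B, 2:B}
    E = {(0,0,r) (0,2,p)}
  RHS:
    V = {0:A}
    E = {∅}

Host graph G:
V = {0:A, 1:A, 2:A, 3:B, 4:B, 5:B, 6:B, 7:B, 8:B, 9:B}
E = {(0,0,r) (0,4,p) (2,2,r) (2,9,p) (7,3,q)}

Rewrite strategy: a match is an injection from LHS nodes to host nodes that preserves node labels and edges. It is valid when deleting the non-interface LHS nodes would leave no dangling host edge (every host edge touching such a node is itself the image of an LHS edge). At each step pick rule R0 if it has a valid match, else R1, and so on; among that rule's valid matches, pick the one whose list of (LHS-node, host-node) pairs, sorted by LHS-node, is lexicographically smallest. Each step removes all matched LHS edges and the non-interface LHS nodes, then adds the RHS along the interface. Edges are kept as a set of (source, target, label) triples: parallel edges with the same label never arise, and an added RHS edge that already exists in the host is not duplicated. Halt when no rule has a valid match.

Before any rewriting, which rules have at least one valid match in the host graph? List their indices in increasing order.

R0: 6 valid matches — {0↦5, 1↦3, 2↦6, 3↦7}, {0↦5, 1↦3, 2↦8, 3↦7}, {0↦6, 1↦3, 2↦5, 3↦7} (+3 more)
R1: no valid match — LHS pattern not found
R2: no valid match — LHS pattern not found
R3: 6 valid matches — {0↦0, 1↦5, 2↦4}, {0↦0, 1↦6, 2↦4}, {0↦0, 1↦8, 2↦4} (+3 more)

Answer: [R0,R3]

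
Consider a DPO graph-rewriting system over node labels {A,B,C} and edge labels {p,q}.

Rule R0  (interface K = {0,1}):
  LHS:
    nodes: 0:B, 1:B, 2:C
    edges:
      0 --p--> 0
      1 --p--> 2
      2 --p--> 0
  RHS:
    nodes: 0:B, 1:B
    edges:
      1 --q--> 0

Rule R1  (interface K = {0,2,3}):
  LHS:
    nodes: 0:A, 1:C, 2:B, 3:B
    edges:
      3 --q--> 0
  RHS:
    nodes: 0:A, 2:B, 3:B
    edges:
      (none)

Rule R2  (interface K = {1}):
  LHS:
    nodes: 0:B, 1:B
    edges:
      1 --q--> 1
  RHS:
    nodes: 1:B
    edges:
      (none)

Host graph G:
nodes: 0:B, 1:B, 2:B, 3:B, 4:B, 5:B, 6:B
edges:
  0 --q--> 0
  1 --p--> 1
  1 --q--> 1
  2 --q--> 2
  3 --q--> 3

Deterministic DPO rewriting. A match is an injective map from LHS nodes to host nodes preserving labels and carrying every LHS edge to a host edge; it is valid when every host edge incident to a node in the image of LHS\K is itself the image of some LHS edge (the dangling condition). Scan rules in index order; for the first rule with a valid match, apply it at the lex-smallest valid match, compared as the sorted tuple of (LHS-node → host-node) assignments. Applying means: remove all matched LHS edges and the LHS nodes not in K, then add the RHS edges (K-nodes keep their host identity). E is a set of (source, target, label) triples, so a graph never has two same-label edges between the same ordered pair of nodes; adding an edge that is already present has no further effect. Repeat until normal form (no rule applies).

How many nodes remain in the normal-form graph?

Answer: 3

Derivation:
start.  V:7 E:5  edges: 0-q->0 1-p->1 1-q->1 2-q->2 3-q->3
1. fire R2 via {0↦4, 1↦0}  →  V:6 E:4  edges: 1-p->1 1-q->1 2-q->2 3-q->3
2. fire R2 via {0↦0, 1↦1}  →  V:5 E:3  edges: 1-p->1 2-q->2 3-q->3
3. fire R2 via {0↦5, 1↦2}  →  V:4 E:2  edges: 1-p->1 3-q->3
4. fire R2 via {0↦2, 1↦3}  →  V:3 E:1  edges: 1-p->1
final graph: no rule applies after step 4
NF nodes: {1:B, 3:B, 6:B}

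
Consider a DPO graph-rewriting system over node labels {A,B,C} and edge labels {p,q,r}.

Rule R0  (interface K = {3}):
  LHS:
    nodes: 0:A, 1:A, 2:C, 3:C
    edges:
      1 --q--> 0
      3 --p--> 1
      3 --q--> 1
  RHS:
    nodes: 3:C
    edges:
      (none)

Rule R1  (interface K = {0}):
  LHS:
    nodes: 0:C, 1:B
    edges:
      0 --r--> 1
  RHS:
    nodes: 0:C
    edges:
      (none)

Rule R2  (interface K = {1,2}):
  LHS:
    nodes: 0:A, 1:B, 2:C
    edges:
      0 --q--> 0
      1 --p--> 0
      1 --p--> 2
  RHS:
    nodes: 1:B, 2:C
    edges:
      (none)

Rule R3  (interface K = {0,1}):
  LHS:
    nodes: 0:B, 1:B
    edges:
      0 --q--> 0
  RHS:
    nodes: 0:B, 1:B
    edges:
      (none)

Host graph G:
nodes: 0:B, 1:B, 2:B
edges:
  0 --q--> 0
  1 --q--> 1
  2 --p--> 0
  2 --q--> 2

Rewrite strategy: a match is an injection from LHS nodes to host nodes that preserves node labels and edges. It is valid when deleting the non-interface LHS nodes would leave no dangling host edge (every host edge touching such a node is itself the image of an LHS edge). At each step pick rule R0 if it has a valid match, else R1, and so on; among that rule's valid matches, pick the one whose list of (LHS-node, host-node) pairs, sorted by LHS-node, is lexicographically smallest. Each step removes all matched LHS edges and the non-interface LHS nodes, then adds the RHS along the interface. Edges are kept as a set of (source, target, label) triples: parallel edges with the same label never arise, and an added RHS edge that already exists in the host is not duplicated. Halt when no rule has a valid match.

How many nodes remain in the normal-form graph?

[0] host  ⇒  3 nodes, 4 edges  {0-q->0 1-q->1 2-p->0 2-q->2}
[1] R3 @ {0↦0, 1↦1}  ⇒  3 nodes, 3 edges  {1-q->1 2-p->0 2-q->2}
[2] R3 @ {0↦1, 1↦0}  ⇒  3 nodes, 2 edges  {2-p->0 2-q->2}
[3] R3 @ {0↦2, 1↦0}  ⇒  3 nodes, 1 edges  {2-p->0}
normal form: no rule applies after step 3
NF nodes: {0:B, 1:B, 2:B}

Answer: 3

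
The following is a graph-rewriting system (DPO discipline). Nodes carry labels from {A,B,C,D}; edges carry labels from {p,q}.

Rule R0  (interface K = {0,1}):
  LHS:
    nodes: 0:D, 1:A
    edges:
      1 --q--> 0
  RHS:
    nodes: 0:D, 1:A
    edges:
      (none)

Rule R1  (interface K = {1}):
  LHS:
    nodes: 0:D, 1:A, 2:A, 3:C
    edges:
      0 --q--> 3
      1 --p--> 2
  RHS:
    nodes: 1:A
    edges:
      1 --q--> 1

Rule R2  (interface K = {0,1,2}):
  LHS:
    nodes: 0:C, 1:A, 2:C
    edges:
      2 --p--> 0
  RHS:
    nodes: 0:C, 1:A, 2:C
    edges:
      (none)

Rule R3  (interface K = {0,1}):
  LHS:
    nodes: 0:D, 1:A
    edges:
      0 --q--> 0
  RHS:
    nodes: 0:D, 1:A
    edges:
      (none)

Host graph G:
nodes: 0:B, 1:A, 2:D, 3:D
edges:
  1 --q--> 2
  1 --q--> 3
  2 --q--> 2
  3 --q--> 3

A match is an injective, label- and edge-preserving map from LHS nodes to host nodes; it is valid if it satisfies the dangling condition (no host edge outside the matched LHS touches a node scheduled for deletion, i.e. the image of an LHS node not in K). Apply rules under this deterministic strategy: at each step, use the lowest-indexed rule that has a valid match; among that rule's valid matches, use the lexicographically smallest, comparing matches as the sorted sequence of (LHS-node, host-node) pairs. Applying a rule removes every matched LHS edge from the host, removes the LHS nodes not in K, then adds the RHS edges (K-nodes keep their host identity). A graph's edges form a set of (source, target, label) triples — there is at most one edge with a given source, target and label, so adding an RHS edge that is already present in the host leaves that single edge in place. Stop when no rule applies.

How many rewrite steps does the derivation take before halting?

start.  V:4 E:4  edges: 1-q->2 1-q->3 2-q->2 3-q->3
1. fire R0 via {0↦2, 1↦1}  →  V:4 E:3  edges: 1-q->3 2-q->2 3-q->3
2. fire R0 via {0↦3, 1↦1}  →  V:4 E:2  edges: 2-q->2 3-q->3
3. fire R3 via {0↦2, 1↦1}  →  V:4 E:1  edges: 3-q->3
4. fire R3 via {0↦3, 1↦1}  →  V:4 E:0  edges: ∅
final graph: no rule applies after step 4

Answer: 4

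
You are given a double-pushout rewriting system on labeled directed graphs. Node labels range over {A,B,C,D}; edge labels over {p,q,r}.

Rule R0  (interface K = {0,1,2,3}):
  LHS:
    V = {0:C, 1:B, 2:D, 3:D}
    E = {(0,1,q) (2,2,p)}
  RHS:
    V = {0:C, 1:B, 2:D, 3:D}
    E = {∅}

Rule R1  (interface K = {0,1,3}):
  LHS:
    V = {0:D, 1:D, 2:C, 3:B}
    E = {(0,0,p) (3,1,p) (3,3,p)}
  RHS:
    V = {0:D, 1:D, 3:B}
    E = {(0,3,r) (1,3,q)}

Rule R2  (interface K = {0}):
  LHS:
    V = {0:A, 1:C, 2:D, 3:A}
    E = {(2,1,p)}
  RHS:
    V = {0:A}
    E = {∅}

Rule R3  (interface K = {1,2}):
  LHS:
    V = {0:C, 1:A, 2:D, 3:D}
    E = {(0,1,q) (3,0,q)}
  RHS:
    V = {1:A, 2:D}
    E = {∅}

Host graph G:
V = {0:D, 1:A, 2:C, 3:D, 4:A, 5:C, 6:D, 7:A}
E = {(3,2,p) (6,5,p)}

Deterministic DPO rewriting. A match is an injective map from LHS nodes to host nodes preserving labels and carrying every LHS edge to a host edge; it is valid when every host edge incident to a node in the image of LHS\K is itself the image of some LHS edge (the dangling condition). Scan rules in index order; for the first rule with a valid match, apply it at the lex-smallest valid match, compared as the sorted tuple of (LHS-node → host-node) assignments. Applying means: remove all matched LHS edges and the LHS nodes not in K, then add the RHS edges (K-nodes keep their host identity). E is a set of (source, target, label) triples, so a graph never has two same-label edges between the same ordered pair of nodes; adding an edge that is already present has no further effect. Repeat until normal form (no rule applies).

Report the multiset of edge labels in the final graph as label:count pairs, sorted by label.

initial: |V|=8 |E|=2  E = 3-p->2 6-p->5
step 1: apply R2 at {0↦1, 1↦2, 2↦3, 3↦4}  → |V|=5 |E|=1  E = 6-p->5
step 2: apply R2 at {0↦1, 1↦5, 2↦6, 3↦7}  → |V|=2 |E|=0  E = ∅
halt: no rule applies after step 2
NF edges: []

Answer: (no edges)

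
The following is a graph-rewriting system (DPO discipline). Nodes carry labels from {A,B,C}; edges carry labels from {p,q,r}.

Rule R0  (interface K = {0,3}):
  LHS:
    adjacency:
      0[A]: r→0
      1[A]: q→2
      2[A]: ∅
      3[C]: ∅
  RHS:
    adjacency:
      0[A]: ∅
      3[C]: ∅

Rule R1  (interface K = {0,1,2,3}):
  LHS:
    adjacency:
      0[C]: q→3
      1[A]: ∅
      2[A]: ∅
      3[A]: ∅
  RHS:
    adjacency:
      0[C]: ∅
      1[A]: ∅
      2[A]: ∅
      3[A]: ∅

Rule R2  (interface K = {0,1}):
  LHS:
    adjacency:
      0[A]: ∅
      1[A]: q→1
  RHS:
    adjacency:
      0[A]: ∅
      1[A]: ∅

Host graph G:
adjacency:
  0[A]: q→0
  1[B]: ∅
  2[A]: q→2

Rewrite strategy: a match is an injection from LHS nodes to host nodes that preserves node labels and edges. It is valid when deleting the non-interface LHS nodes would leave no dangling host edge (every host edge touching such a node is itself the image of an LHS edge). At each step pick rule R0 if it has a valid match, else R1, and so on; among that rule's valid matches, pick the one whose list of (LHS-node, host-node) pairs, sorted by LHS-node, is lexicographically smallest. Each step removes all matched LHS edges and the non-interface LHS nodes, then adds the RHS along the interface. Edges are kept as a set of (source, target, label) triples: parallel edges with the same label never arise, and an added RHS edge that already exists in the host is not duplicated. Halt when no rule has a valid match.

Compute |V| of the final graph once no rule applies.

start.  V:3 E:2  edges: 0-q->0 2-q->2
1. fire R2 via {0↦0, 1↦2}  →  V:3 E:1  edges: 0-q->0
2. fire R2 via {0↦2, 1↦0}  →  V:3 E:0  edges: ∅
final graph: no rule applies after step 2
NF nodes: {0:A, 1:B, 2:A}

Answer: 3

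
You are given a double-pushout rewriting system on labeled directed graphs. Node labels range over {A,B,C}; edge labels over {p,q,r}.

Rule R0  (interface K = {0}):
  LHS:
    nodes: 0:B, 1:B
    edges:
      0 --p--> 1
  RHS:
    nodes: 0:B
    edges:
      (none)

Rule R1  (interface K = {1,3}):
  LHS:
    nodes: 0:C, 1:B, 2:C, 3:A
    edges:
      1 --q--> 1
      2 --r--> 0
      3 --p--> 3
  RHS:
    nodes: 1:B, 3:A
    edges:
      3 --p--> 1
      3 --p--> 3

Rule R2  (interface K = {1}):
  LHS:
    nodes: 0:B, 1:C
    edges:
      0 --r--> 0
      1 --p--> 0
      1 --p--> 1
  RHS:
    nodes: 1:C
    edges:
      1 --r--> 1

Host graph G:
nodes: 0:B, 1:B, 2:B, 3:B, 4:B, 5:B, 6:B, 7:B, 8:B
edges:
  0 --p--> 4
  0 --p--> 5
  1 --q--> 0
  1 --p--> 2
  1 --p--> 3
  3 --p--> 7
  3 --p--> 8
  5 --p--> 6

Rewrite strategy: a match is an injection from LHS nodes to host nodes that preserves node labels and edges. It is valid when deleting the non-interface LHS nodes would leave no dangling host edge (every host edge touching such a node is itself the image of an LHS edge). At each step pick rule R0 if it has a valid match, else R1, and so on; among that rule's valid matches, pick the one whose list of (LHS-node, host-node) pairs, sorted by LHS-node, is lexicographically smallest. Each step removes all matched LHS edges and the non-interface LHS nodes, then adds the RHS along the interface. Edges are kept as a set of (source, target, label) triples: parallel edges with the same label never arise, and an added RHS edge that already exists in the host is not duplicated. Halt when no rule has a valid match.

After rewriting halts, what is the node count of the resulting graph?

Answer: 2

Derivation:
[0] host  ⇒  9 nodes, 8 edges  {0-p->4 0-p->5 1-q->0 1-p->2 1-p->3 3-p->7 3-p->8 5-p->6}
[1] R0 @ {0↦0, 1↦4}  ⇒  8 nodes, 7 edges  {0-p->5 1-q->0 1-p->2 1-p->3 3-p->7 3-p->8 5-p->6}
[2] R0 @ {0↦1, 1↦2}  ⇒  7 nodes, 6 edges  {0-p->5 1-q->0 1-p->3 3-p->7 3-p->8 5-p->6}
[3] R0 @ {0↦3, 1↦7}  ⇒  6 nodes, 5 edges  {0-p->5 1-q->0 1-p->3 3-p->8 5-p->6}
[4] R0 @ {0↦3, 1↦8}  ⇒  5 nodes, 4 edges  {0-p->5 1-q->0 1-p->3 5-p->6}
[5] R0 @ {0↦1, 1↦3}  ⇒  4 nodes, 3 edges  {0-p->5 1-q->0 5-p->6}
[6] R0 @ {0↦5, 1↦6}  ⇒  3 nodes, 2 edges  {0-p->5 1-q->0}
[7] R0 @ {0↦0, 1↦5}  ⇒  2 nodes, 1 edges  {1-q->0}
halt: no rule applies after step 7
NF nodes: {0:B, 1:B}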